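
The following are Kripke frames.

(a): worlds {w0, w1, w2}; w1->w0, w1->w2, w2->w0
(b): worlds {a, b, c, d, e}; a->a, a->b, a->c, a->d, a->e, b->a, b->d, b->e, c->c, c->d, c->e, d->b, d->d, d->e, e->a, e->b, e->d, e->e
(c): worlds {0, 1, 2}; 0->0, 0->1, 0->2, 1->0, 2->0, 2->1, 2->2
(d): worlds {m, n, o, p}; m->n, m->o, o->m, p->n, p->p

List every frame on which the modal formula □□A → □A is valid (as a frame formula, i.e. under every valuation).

(b), (c)

This is the axiom for density; its first-order frame correspondent is ∀x ∀y (Rxy → ∃z (Rxz ∧ Rzy)).
(a): fails — Rw1w2 but no z with Rw1z and Rzw2.
(b): condition met.
(c): condition met.
(d): fails — Rom but no z with Roz and Rzm.
Valid on: (b), (c).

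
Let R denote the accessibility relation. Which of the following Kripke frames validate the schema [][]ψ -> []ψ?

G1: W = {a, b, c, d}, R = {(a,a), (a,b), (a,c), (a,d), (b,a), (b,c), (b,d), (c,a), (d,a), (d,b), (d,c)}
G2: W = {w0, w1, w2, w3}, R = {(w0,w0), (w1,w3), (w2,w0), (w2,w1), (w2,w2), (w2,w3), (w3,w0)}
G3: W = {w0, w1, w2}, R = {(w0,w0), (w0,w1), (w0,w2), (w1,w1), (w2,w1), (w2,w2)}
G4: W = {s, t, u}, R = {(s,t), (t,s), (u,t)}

G1, G3

The schema corresponds to density: forall x forall y (Rxy -> exists z (Rxz & Rzy)).
G1: condition met.
G2: fails — Rw1w3 but no z with Rw1z and Rzw3.
G3: condition met.
G4: fails — Rts but no z with Rtz and Rzs.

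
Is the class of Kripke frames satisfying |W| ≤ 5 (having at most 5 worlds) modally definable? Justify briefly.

If a class were modally definable it would be closed under disjoint unions (Goldblatt–Thomason).
Any modal formula valid on each of 6 disjoint one-world frames is valid on their disjoint union (validity is preserved under disjoint unions). Each one-world frame has |W|=1≤5, but the union has |W|=6.
So no modal formula (or set of formulas) defines exactly the |W|≤5 frames.

Not modally definable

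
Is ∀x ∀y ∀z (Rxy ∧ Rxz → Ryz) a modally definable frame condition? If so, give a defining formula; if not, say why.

Yes: it is the Euclidean property, defined by the 5 schema ◇p → □◇p.
Suppose ◇p→□◇p is valid. Take Rxy, Rxz and set V(p)={y}. Then ◇p at x, so □◇p at x, so ◇p at z, so some w with Rzw has p; w=y, i.e. Rzy. By symmetry of the argument, Ryz.

Yes, by ◇p → □◇p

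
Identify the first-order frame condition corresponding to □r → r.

This is the T axiom.
It corresponds to reflexivity: ∀x Rxx.

Reflexivity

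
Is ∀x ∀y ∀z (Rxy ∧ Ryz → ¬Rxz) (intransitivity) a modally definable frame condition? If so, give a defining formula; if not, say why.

Modal frame validity is preserved under surjective bounded morphisms.
The 7-cycle (worlds w0,w1,w2,w3,w4,w5,w6 with w0→w1→w2→w3→w4→w5→w6→w0) is intransitive. Mapping every world to a single reflexive point • is a surjective bounded morphism; the reflexive point is not intransitive (R••∧R•• but R••).
Hence intransitivity is not modally definable.

No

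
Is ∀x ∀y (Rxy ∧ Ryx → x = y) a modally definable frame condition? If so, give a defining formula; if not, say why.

No

Any modally definable frame class is closed under surjective bounded morphisms.
The 8-cycle (worlds 0,1,2,3,4,5,6,7 with 0→1→2→3→4→5→6→7→0) is antisymmetric. Sending even-indexed worlds to s and odd-indexed worlds to t is a surjective bounded morphism onto the two-world frame with s↔t, which is not antisymmetric.
So no modal formula (or set of formulas) defines exactly the antisymmetric frames.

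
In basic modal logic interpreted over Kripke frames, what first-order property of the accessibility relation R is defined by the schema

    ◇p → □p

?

Partial functionality

Suppose ◇p→□p is valid. Take Rxy, Rxz and set V(p)={y}. Then ◇p at x, so □p at x, so p at z, i.e. z=y.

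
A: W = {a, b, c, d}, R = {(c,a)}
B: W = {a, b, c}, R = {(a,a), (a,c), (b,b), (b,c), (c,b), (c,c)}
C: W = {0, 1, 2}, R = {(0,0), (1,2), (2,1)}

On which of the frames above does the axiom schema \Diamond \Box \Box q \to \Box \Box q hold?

A

Frame correspondent (Sahlqvist): \forall x \forall y \forall z ((xRy \wedge x R^2 z) \to \exists w (y R^2 w \wedge z = w)) — i.e. a generalized confluence (Geach) condition.
A: ✓.
B: fails — aRc, aR²a but no w with cR²w and a=w.
C: fails — 1R2, 1R²1 but no w with 2R²w and 1=w.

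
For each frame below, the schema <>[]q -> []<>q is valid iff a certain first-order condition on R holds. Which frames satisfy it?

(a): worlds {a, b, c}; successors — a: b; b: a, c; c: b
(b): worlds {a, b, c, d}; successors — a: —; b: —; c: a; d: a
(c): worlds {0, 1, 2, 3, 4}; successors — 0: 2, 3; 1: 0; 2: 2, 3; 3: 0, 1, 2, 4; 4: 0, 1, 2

This is the axiom for convergence; its first-order frame correspondent is forall x forall y forall z (Rxy & Rxz -> exists w (Ryw & Rzw)).
(a): condition met.
(b): fails — Rca and Rca but a and a have no common successor.
(c): fails — R32 and R31 but 2 and 1 have no common successor.

(a)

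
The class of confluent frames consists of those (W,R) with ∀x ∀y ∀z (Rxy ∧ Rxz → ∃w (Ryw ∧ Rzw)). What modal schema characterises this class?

◇□r → □◇r

This is convergence; the standard corresponding axiom is .2: ◇□r → □◇r.
Suppose ◇□r→□◇r is valid. Take Rxy, Rxz and set V(r)={w : Ryw}. Then □r at y so ◇□r at x, so □◇r at x, so ◇r at z, giving w with Rzw and Ryw.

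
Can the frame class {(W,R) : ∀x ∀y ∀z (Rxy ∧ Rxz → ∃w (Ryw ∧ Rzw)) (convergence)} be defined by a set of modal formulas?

The condition is convergence. A defining modal formula is ◇□q → □◇q.

Yes, by ◇□q → □◇q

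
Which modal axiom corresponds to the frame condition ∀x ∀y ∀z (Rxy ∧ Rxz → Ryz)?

◇q → □◇q

The condition is the Euclidean property. The 5 schema ◇q → □◇q defines it.
Suppose ◇q→□◇q is valid. Take Rxy, Rxz and set V(q)={y}. Then ◇q at x, so □◇q at x, so ◇q at z, so some w with Rzw has q; w=y, i.e. Rzy. By symmetry of the argument, Ryz.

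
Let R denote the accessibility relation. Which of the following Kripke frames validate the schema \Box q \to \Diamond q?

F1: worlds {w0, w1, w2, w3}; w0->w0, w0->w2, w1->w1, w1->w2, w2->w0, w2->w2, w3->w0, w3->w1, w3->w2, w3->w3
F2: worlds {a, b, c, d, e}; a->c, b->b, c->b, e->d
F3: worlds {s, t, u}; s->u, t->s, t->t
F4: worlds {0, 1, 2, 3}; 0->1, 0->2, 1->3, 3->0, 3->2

Frame correspondent (Sahlqvist): \forall x \exists y Rxy — i.e. seriality.
F1: condition met.
F2: fails — world d has no successor.
F3: fails — world u has no successor.
F4: fails — world 2 has no successor.

F1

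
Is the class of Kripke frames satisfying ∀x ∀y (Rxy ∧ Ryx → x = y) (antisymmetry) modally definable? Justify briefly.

If a class were modally definable it would be closed under surjective bounded morphisms (Goldblatt–Thomason).
The 8-cycle (worlds a,b,c,d,e,f,g,h with a→b→c→d→e→f→g→h→a) is antisymmetric. Sending even-indexed worlds to s and odd-indexed worlds to t is a surjective bounded morphism onto the two-world frame with s↔t, which is not antisymmetric.
So the class is not modally definable.

No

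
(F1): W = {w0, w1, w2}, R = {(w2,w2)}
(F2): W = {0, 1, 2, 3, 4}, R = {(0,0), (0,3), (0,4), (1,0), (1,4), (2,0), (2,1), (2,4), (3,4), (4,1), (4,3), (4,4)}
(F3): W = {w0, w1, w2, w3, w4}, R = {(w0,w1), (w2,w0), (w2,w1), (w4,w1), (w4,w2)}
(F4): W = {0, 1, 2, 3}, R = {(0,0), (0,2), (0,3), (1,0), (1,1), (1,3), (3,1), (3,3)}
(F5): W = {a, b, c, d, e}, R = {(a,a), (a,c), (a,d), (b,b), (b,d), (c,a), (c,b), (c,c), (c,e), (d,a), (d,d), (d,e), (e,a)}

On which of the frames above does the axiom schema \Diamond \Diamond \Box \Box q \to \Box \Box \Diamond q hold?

(F1), (F2), (F5)

The schema corresponds to a generalized confluence (Geach) condition: \forall x \forall y \forall z ((x R^2 y \wedge x R^2 z) \to \exists w (y R^2 w \wedge zRw)).
(F1): satisfies the condition.
(F2): satisfies the condition.
(F3): fails — w2R²w1, w2R²w1 but no w with w1R²w and w1Rw.
(F4): fails — 0R²0, 0R²2 but no w with 0R²w and 2Rw.
(F5): satisfies the condition.
Valid on: (F1), (F2), (F5).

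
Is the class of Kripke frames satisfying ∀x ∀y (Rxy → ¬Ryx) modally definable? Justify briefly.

Any modally definable frame class is closed under surjective bounded morphisms.
The 4-cycle (worlds w0,w1,w2,w3 with w0→w1→w2→w3→w0) is asymmetric. Mapping every world to a single reflexive point • is a surjective bounded morphism, and the reflexive point is not asymmetric (R•• but asymmetry requires ¬R••).
So the class is not modally definable.

No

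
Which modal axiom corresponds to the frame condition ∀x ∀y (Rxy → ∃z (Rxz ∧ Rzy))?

The condition is density. The C4 schema □□ψ → □ψ defines it.
Suppose □□ψ→□ψ is valid. Take Rxy and set V(ψ)={w : xR²w}. Then □□ψ at x, so □ψ at x, so ψ at y, i.e. ∃z(Rxz∧Rzy).

□□ψ → □ψ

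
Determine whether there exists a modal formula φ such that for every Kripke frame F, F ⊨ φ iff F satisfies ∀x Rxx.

Yes — defined by □r → r

The condition is reflexivity. A defining modal formula is □r → r.
Suppose □r→r is valid. At any x set V(r)={w : Rxw}. Then □r holds at x, so r holds at x, i.e. Rxx.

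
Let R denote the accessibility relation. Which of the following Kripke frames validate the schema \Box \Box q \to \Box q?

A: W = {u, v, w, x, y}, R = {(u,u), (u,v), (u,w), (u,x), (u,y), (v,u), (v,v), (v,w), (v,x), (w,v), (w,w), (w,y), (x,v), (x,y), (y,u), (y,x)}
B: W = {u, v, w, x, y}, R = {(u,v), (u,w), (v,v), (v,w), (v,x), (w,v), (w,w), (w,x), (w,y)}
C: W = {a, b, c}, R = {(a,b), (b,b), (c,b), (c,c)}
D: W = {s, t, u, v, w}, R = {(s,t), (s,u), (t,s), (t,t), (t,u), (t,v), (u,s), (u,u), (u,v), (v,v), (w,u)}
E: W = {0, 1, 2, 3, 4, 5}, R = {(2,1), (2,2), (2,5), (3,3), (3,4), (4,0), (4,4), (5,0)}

Frame correspondent (Sahlqvist): \forall x \forall y (Rxy \to \exists z (Rxz \wedge Rzy)) — i.e. density.
A: fails — Rxy but no z with Rxz and Rzy.
B: holds.
C: holds.
D: holds.
E: fails — R50 but no z with R5z and Rz0.

B, C, D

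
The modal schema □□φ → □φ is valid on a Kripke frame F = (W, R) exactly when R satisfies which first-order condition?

Suppose □□φ→□φ is valid. Take Rxy and set V(φ)={w : xR²w}. Then □□φ at x, so □φ at x, so φ at y, i.e. ∃z(Rxz∧Rzy).
Conversely, any frame satisfying ∀x ∀y (Rxy → ∃z (Rxz ∧ Rzy)) validates the schema.
So the correspondent is density.

density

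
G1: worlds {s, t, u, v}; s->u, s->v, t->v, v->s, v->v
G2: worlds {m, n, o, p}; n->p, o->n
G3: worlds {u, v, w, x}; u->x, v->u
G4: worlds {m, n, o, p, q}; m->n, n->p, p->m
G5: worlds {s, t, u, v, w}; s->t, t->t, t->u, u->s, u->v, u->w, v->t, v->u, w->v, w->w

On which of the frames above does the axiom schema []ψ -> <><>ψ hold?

The schema corresponds to a generalized confluence (Geach) condition: forall x exists w (xRw & x R^2 w).
G1: fails — at u but no w with uRw and uR²w.
G2: fails — at m but no w with mRw and mR²w.
G3: fails — at u but no t with uRt and uR²t.
G4: fails — at m but no w with mRw and mR²w.
G5: ✓.
Valid on: G5.

G5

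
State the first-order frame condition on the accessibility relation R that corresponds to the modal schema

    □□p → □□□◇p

∀x ∀z (xR³z → ∃w (xR²w ∧ zRw))

This is a Sahlqvist (Geach-type) schema ◇^0□^2p → □^3◇^1p.
First-order correspondent: ∀x ∀z (xR³z → ∃w (xR²w ∧ zRw)).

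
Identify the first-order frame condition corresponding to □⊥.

emptiness of R

□⊥ is valid iff no world has any successor (otherwise □⊥ fails at any world with one).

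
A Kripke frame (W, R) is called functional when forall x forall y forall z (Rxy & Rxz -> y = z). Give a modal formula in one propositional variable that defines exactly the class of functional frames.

◇q → □q

This is partial functionality; the standard corresponding axiom is CD: ◇q → □q.
Suppose ◇q→□q is valid. Take Rxy, Rxz and set V(q)={y}. Then ◇q at x, so □q at x, so q at z, i.e. z=y.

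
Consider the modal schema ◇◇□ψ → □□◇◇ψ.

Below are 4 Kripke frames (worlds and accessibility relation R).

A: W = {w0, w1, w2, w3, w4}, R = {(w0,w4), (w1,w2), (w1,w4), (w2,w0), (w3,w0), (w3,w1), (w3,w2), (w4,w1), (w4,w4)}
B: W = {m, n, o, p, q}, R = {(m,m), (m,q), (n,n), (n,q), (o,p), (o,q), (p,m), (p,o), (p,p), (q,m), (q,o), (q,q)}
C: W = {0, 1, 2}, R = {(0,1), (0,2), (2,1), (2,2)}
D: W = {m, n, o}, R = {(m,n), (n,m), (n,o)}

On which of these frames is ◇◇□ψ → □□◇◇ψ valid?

This is the axiom for a generalized confluence (Geach) condition; its first-order frame correspondent is ∀x ∀y ∀z ((xR²y ∧ xR²z) → ∃w (yRw ∧ zR²w)).
A: fails — w3R²w2, w3R²w0 but no w with w2Rw and w0R²w.
B: holds.
C: fails — 0R²1, 0R²1 but no w with 1Rw and 1R²w.
D: fails — mR²m, mR²m but no w with mRw and mR²w.

B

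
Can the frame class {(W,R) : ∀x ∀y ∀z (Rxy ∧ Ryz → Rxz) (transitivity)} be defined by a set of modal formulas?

Yes — defined by □r → □□r

Yes: it is transitivity, defined by the 4 schema □r → □□r.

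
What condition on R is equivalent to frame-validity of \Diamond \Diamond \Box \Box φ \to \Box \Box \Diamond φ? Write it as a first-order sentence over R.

\forall x \forall y \forall z ((x R^2 y \wedge x R^2 z) \to \exists w (y R^2 w \wedge zRw))

This is a Sahlqvist (Geach-type) schema ◇^2□^2φ → □^2◇^1φ.
Minimal-valuation argument: fix x; take any y with xR^2y and any z with xR^2z. Set V(φ) to the set of worlds R-reachable from y in exactly 2 steps. Then □^2φ holds at y, so the antecedent holds at x; validity forces ◇^1φ at z, giving a w with zR^1w and yR^2w.
First-order correspondent: \forall x \forall y \forall z ((x R^2 y \wedge x R^2 z) \to \exists w (y R^2 w \wedge zRw)).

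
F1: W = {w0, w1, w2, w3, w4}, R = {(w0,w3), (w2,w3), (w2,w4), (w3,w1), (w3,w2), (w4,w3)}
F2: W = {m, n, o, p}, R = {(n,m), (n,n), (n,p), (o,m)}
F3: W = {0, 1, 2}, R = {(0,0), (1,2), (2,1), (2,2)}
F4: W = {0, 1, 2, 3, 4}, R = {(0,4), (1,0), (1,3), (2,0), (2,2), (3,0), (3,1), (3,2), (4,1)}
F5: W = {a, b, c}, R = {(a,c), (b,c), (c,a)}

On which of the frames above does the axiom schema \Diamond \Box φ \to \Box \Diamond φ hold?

The schema corresponds to convergence: \forall x \forall y \forall z (Rxy \wedge Rxz \to \exists w (Ryw \wedge Rzw)).
F1: fails — Rw2w4 and Rw2w3 but w4 and w3 have no common successor.
F2: fails — Rnn and Rnm but n and m have no common successor.
F3: holds.
F4: fails — R10 and R13 but 0 and 3 have no common successor.
F5: holds.

F3, F5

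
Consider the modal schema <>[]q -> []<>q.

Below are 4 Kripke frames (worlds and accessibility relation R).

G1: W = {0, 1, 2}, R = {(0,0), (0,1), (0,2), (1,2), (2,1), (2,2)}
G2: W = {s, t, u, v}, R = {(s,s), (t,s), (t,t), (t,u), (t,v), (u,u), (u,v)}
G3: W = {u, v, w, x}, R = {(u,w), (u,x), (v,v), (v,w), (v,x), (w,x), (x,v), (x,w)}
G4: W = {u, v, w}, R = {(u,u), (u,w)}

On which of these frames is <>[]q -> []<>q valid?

G1

Frame correspondent (Sahlqvist): forall x forall y forall z (Rxy & Rxz -> exists w (Ryw & Rzw)) — i.e. convergence.
G1: condition met.
G2: fails — Rtv and Rtv but v and v have no common successor.
G3: fails — Ruw and Rux but w and x have no common successor.
G4: fails — Ruw and Ruw but w and w have no common successor.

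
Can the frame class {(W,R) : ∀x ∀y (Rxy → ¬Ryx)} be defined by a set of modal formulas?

Modal frame validity is preserved under surjective bounded morphisms.
The 4-cycle (worlds w0,w1,w2,w3 with w0→w1→w2→w3→w0) is asymmetric. Mapping every world to a single reflexive point • is a surjective bounded morphism, and the reflexive point is not asymmetric (R•• but asymmetry requires ¬R••).
So no modal formula (or set of formulas) defines exactly the asymmetric frames.

Not modally definable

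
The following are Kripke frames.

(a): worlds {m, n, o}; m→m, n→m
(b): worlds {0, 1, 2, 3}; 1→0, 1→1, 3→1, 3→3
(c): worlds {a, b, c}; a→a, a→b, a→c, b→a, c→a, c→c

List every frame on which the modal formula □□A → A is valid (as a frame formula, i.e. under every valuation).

(c)

Frame correspondent (Sahlqvist): ∀x ∃w (xR²w ∧ x = w) — i.e. a generalized confluence (Geach) condition.
(a): fails — at n but no w with nR²w and n=w.
(b): fails — at 0 but no w with 0R²w and 0=w.
(c): ✓.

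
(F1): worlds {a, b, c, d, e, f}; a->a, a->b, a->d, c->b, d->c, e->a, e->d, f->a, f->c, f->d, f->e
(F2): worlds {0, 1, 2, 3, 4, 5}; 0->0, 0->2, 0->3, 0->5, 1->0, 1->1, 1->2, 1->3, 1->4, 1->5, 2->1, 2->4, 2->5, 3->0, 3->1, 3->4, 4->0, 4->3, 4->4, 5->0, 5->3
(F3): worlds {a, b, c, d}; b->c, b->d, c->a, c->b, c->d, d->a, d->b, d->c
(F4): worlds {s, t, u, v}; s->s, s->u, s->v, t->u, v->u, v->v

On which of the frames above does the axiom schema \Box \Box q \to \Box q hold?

(F2), (F3)

Frame correspondent (Sahlqvist): \forall x \forall y (Rxy \to \exists z (Rxz \wedge Rzy)) — i.e. density.
(F1): fails — Rfe but no z with Rfz and Rze.
(F2): ✓.
(F3): ✓.
(F4): fails — Rtu but no z with Rtz and Rzu.
Valid on: (F2), (F3).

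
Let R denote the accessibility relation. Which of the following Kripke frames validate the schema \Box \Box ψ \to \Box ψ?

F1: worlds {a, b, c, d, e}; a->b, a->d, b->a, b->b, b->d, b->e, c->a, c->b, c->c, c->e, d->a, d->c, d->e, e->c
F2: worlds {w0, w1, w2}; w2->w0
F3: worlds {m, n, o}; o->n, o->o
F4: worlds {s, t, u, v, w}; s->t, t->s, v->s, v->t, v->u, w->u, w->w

The schema corresponds to density: \forall x \forall y (Rxy \to \exists z (Rxz \wedge Rzy)).
F1: satisfies the condition.
F2: fails — Rw2w0 but no z with Rw2z and Rzw0.
F3: satisfies the condition.
F4: fails — Rvu but no z with Rvz and Rzu.
Valid on: F1, F3.

F1, F3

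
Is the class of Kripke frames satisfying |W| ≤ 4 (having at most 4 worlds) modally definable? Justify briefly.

No

Modal frame validity is preserved under disjoint unions.
Any modal formula valid on each of 5 disjoint one-world frames is valid on their disjoint union (validity is preserved under disjoint unions). Each one-world frame has |W|=1≤4, but the union has |W|=5.
Hence having at most 4 worlds is not modally definable.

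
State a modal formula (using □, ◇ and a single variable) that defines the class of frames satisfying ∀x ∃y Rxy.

This is seriality; the standard corresponding axiom is D: □ψ → ◇ψ.
Suppose □ψ→◇ψ is valid. At any x set V(ψ)=W. Then □ψ at x, so ◇ψ at x, so x has a successor.

□ψ → ◇ψ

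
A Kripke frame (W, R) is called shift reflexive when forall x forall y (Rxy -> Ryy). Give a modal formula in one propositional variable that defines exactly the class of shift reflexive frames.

A defining formula is □(□q → q) (the T□ axiom).
Suppose □(□q→q) is valid. Take Rxy and set V(q)={w : Ryw}. Then at y, □q holds; since □(□q→q) at x, □q→q at y, so q at y, i.e. Ryy.

□(□q → q)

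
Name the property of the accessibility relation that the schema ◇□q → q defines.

symmetry: ∀x ∀y (Rxy → Ryx)

Replacing q by ¬q and contraposing gives the equivalent schema q → □◇q.
Suppose q→□◇q is valid. Take Rxy and set V(q)={x}. Then q at x, so □◇q at x, so ◇q at y, so some z with Ryz has q; z=x, i.e. Ryx.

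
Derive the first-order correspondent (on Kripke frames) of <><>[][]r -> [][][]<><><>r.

This is a Sahlqvist (Geach-type) schema ◇^2□^2r → □^3◇^3r.
Minimal-valuation argument: fix x; take any y with xR^2y and any z with xR^3z. Set V(r) to the set of worlds R-reachable from y in exactly 2 steps. Then □^2r holds at y, so the antecedent holds at x; validity forces ◇^3r at z, giving a w with zR^3w and yR^2w.
First-order correspondent: forall x forall y forall z ((x R^2 y & x R^3 z) -> exists w (y R^2 w & z R^3 w)).

forall x forall y forall z ((x R^2 y & x R^3 z) -> exists w (y R^2 w & z R^3 w))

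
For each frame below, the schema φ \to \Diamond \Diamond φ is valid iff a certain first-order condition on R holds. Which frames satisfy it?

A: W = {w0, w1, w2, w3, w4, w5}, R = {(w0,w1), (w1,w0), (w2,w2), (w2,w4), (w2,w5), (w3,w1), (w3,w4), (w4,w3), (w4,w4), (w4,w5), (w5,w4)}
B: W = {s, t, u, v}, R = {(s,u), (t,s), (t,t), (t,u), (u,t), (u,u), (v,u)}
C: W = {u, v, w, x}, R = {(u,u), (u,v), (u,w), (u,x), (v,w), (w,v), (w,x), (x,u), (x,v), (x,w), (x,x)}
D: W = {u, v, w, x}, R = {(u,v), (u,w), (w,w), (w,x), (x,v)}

Frame correspondent (Sahlqvist): \forall x \exists w (x = w \wedge x R^2 w) — i.e. a generalized confluence (Geach) condition.
A: condition met.
B: fails — at s but no w with s=w and sR²w.
C: condition met.
D: fails — at u but no t with u=t and uR²t.

A, C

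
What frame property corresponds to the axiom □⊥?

□⊥ is valid iff no world has any successor (otherwise □⊥ fails at any world with one).

emptiness of R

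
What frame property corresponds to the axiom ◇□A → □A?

Equivalently (dual form): ◇A → □◇A.
Suppose ◇A→□◇A is valid. Take Rxy, Rxz and set V(A)={y}. Then ◇A at x, so □◇A at x, so ◇A at z, so some w with Rzw has A; w=y, i.e. Rzy. By symmetry of the argument, Ryz.
The converse is a direct semantic check.
So the correspondent is the Euclidean property.

the Euclidean property: ∀x ∀y ∀z (Rxy ∧ Rxz → Ryz)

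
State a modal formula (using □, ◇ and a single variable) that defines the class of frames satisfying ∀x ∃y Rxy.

□q → ◇q

The condition is seriality. The D schema □q → ◇q defines it.
Suppose □q→◇q is valid. At any x set V(q)=W. Then □q at x, so ◇q at x, so x has a successor.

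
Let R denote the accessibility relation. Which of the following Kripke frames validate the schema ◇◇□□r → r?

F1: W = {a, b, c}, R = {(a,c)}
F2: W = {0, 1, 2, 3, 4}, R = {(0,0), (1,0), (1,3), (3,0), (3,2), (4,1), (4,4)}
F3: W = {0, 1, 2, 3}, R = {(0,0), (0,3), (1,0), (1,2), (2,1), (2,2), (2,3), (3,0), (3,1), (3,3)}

This is the axiom for a generalized confluence (Geach) condition; its first-order frame correspondent is ∀x ∀y (xR²y → ∃w (yR²w ∧ x = w)).
F1: satisfies the condition.
F2: fails — 1R²0 but no w with 0R²w and 1=w.
F3: fails — 2R²0 but no w with 0R²w and 2=w.

F1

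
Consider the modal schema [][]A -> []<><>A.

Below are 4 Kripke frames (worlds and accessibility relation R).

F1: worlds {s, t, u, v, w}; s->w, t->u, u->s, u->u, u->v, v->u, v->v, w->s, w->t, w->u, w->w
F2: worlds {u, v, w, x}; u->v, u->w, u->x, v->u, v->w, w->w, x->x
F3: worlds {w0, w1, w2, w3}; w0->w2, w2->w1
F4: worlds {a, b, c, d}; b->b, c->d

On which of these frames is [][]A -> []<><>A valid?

F1, F2

This is the axiom for a generalized confluence (Geach) condition; its first-order frame correspondent is forall x forall z (xRz -> exists w (x R^2 w & z R^2 w)).
F1: holds.
F2: holds.
F3: fails — w0Rw2 but no w with w0R²w and w2R²w.
F4: fails — cRd but no w with cR²w and dR²w.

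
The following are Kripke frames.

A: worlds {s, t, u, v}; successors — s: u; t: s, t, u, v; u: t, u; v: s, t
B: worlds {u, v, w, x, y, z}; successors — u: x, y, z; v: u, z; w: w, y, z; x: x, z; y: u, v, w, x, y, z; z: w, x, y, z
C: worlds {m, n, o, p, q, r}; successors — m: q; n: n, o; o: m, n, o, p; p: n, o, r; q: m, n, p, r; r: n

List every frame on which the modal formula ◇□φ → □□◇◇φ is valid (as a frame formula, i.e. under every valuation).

A, B

This is the axiom for a generalized confluence (Geach) condition; its first-order frame correspondent is ∀x ∀y ∀z ((xRy ∧ xR²z) → ∃w (yRw ∧ zR²w)).
A: condition met.
B: condition met.
C: fails — oRm, oR²m but no w with mRw and mR²w.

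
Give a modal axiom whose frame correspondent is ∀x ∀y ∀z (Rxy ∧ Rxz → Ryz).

◇s → □◇s

A defining formula is ◇s → □◇s (the 5 axiom).
Suppose ◇s→□◇s is valid. Take Rxy, Rxz and set V(s)={y}. Then ◇s at x, so □◇s at x, so ◇s at z, so some w with Rzw has s; w=y, i.e. Rzy. By symmetry of the argument, Ryz.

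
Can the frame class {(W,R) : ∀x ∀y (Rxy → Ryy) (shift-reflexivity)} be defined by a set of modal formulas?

Yes — defined by □(□r → r)

This is a Sahlqvist condition; the T□ axiom □(□r → r) defines it.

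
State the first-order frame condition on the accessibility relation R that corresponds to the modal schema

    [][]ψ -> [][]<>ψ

forall x forall z (x R^2 z -> exists w (x R^2 w & zRw))

This is a Sahlqvist (Geach-type) schema ◇^0□^2ψ → □^2◇^1ψ.
Minimal-valuation argument: fix x; take any y with xR^0y and any z with xR^2z. Set V(ψ) to the set of worlds R-reachable from y in exactly 2 steps. Then □^2ψ holds at y, so the antecedent holds at x; validity forces ◇^1ψ at z, giving a w with zR^1w and yR^2w.
First-order correspondent: forall x forall z (x R^2 z -> exists w (x R^2 w & zRw)).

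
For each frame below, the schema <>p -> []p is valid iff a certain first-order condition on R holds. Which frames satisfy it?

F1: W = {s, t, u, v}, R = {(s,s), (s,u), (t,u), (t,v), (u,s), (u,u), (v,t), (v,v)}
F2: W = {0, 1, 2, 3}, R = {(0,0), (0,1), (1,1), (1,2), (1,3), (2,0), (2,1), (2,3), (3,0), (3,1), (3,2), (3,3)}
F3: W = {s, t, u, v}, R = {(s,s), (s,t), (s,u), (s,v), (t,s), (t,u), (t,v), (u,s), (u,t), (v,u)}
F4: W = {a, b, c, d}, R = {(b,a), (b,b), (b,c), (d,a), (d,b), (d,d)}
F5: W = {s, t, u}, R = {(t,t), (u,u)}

Frame correspondent (Sahlqvist): forall x forall y forall z (Rxy & Rxz -> y = z) — i.e. partial functionality.
F1: fails — s sees both s and u.
F2: fails — 0 sees both 0 and 1.
F3: fails — s sees both s and t.
F4: fails — b sees both a and b.
F5: ✓.
Valid on: F5.

F5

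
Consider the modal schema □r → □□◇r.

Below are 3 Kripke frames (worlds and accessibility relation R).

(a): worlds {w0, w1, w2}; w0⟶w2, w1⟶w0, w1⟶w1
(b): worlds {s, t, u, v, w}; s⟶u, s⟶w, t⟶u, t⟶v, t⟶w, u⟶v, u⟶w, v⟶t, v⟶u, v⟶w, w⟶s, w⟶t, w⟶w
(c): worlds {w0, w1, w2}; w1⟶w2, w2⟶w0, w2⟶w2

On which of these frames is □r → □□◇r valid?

Frame correspondent (Sahlqvist): ∀x ∀z (xR²z → ∃w (xRw ∧ zRw)) — i.e. a generalized confluence (Geach) condition.
(a): fails — w1R²w0 but no w with w1Rw and w0Rw.
(b): condition met.
(c): fails — w1R²w0 but no w with w1Rw and w0Rw.
Valid on: (b).

(b)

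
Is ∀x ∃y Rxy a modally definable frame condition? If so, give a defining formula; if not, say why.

Yes: it is seriality, defined by the D schema □r → ◇r.

Definable; □r → ◇r defines it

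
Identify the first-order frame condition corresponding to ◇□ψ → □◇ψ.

Suppose ◇□ψ→□◇ψ is valid. Take Rxy, Rxz and set V(ψ)={w : Ryw}. Then □ψ at y so ◇□ψ at x, so □◇ψ at x, so ◇ψ at z, giving w with Rzw and Ryw.

convergence: ∀x ∀y ∀z (Rxy ∧ Rxz → ∃w (Ryw ∧ Rzw))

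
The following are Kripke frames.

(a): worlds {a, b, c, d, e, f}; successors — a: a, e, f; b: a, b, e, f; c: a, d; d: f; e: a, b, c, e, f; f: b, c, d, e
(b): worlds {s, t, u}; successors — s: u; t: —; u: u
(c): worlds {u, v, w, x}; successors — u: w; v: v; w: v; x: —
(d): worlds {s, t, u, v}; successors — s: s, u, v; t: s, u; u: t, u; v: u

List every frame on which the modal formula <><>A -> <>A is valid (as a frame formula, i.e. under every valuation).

This is the axiom for transitivity; its first-order frame correspondent is forall x forall y forall z (Rxy & Ryz -> Rxz).
(a): fails — Rcd and Rdf but not Rcf.
(b): ✓.
(c): fails — Ruw and Rwv but not Ruv.
(d): fails — Rut and Rts but not Rus.
Valid on: (b).

(b)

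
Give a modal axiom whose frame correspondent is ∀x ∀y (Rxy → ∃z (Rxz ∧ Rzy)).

□□p → □p

This is density; the standard corresponding axiom is C4: □□p → □p.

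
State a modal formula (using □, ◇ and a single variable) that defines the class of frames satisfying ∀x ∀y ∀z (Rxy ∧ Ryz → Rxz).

□p → □□p

The condition is transitivity. The 4 schema □p → □□p defines it.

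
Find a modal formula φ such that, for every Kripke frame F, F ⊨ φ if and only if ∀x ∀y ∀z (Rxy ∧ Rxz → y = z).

◇r → □r

A defining formula is ◇r → □r (the CD axiom).
Suppose ◇r→□r is valid. Take Rxy, Rxz and set V(r)={y}. Then ◇r at x, so □r at x, so r at z, i.e. z=y.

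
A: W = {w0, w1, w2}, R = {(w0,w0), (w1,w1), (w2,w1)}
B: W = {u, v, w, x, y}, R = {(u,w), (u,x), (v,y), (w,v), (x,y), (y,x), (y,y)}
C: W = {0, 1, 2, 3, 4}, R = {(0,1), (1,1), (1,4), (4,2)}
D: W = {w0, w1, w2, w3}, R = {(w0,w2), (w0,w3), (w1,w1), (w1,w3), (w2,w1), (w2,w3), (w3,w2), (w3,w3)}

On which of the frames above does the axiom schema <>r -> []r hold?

A

Frame correspondent (Sahlqvist): forall x forall y forall z (Rxy & Rxz -> y = z) — i.e. partial functionality.
A: condition met.
B: fails — u sees both w and x.
C: fails — 1 sees both 1 and 4.
D: fails — w0 sees both w2 and w3.
Valid on: A.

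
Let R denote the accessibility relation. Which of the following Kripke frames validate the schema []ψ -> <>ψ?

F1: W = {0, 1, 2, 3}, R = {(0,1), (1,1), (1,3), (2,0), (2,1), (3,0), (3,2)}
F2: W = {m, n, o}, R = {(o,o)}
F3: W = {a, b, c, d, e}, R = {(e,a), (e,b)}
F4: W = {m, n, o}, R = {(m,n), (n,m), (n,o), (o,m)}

F1, F4

The schema corresponds to seriality: forall x exists y Rxy.
F1: satisfies the condition.
F2: fails — world m has no successor.
F3: fails — world a has no successor.
F4: satisfies the condition.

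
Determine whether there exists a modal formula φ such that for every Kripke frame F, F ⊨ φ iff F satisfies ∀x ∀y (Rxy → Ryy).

This is a Sahlqvist condition; the T□ axiom □(□p → p) defines it.
Suppose □(□p→p) is valid. Take Rxy and set V(p)={w : Ryw}. Then at y, □p holds; since □(□p→p) at x, □p→p at y, so p at y, i.e. Ryy.

Definable; □(□p → p) defines it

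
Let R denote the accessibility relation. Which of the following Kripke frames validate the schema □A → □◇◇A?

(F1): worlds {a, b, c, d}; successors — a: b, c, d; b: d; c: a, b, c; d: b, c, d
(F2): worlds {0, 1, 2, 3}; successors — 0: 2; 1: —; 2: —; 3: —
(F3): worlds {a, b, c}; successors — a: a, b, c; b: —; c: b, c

(F1)

The schema corresponds to a generalized confluence (Geach) condition: ∀x ∀z (xRz → ∃w (xRw ∧ zR²w)).
(F1): ✓.
(F2): fails — 0R2 but no w with 0Rw and 2R²w.
(F3): fails — aRb but no w with aRw and bR²w.
Valid on: (F1).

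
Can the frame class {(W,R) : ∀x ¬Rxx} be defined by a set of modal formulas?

If a class were modally definable it would be closed under surjective bounded morphisms (Goldblatt–Thomason).
The 4-cycle (worlds w0,w1,w2,w3 with w0→w1→w2→w3→w0) is irreflexive, and the map sending every world to a single reflexive point • is a surjective bounded morphism (forth: every edge maps to (•,•); back: every world has a successor). So any modal formula valid on the 4-cycle is also valid on the reflexive point, which is not irreflexive.
So no modal formula (or set of formulas) defines exactly the irreflexive frames.

Not modally definable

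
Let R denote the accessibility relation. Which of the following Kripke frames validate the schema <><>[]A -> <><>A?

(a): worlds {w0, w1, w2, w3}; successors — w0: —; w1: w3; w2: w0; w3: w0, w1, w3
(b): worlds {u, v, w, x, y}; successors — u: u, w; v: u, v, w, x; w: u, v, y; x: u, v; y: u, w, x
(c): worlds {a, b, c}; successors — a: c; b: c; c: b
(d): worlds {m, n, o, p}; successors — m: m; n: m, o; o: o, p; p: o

(b), (d)

This is the axiom for a generalized confluence (Geach) condition; its first-order frame correspondent is forall x forall y (x R^2 y -> exists w (yRw & x R^2 w)).
(a): fails — w1R²w0 but no w with w0Rw and w1R²w.
(b): holds.
(c): fails — aR²b but no w with bRw and aR²w.
(d): holds.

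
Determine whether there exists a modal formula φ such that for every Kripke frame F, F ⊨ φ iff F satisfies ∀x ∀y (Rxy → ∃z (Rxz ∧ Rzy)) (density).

The condition is density. A defining modal formula is □□q → □q.
Suppose □□q→□q is valid. Take Rxy and set V(q)={w : xR²w}. Then □□q at x, so □q at x, so q at y, i.e. ∃z(Rxz∧Rzy).

Yes — defined by □□q → □q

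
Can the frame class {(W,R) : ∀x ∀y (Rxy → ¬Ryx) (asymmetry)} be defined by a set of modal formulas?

Not modally definable

Any modally definable frame class is closed under surjective bounded morphisms.
The 4-cycle (worlds s,t,u,v with s→t→u→v→s) is asymmetric. Mapping every world to a single reflexive point • is a surjective bounded morphism, and the reflexive point is not asymmetric (R•• but asymmetry requires ¬R••).
So the class is not modally definable.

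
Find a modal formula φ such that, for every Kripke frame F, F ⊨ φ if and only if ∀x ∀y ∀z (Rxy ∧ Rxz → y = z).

◇p → □p

This is partial functionality; the standard corresponding axiom is CD: ◇p → □p.
Suppose ◇p→□p is valid. Take Rxy, Rxz and set V(p)={y}. Then ◇p at x, so □p at x, so p at z, i.e. z=y.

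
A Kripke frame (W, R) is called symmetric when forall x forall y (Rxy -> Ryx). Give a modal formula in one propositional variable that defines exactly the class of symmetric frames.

This is symmetry; the standard corresponding axiom is B: q → □◇q.
Suppose q→□◇q is valid. Take Rxy and set V(q)={x}. Then q at x, so □◇q at x, so ◇q at y, so some z with Ryz has q; z=x, i.e. Ryx.

q → □◇q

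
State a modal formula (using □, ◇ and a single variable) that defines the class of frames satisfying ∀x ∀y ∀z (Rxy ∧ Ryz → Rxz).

This is transitivity; the standard corresponding axiom is 4: □r → □□r.
Suppose □r→□□r is valid. Take Rxy, Ryz and set V(r)={w : Rxw}. Then □r at x, so □□r at x, so □r at y, so r at z, i.e. Rxz.

□r → □□r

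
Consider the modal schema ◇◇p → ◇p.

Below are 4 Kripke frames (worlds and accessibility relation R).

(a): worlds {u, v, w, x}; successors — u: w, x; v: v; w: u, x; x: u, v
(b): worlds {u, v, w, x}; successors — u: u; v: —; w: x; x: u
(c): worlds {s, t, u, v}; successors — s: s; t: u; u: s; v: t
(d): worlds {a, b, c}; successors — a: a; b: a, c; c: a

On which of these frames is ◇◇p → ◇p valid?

(d)

This is the axiom for transitivity; its first-order frame correspondent is ∀x ∀y ∀z (Rxy ∧ Ryz → Rxz).
(a): fails — Rwu and Ruw but not Rww.
(b): fails — Rwx and Rxu but not Rwu.
(c): fails — Rvt and Rtu but not Rvu.
(d): satisfies the condition.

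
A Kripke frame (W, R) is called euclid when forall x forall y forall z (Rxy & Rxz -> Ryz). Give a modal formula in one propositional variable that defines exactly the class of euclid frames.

This is the Euclidean property; the standard corresponding axiom is 5: ◇r → □◇r.
Suppose ◇r→□◇r is valid. Take Rxy, Rxz and set V(r)={y}. Then ◇r at x, so □◇r at x, so ◇r at z, so some w with Rzw has r; w=y, i.e. Rzy. By symmetry of the argument, Ryz.

◇r → □◇r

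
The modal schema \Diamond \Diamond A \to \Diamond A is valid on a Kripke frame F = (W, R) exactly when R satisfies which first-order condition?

transitivity

Replacing A by ¬A and contraposing gives the equivalent schema □A → □□A.
Suppose □A→□□A is valid. Take Rxy, Ryz and set V(A)={w : Rxw}. Then □A at x, so □□A at x, so □A at y, so A at z, i.e. Rxz.
Conversely, on a frame with transitivity the schema holds at every world under every valuation.
So the correspondent is transitivity.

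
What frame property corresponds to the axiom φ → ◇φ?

reflexivity: ∀x Rxx

This is a form of the T axiom.
Its frame correspondent is reflexivity — ∀x Rxx.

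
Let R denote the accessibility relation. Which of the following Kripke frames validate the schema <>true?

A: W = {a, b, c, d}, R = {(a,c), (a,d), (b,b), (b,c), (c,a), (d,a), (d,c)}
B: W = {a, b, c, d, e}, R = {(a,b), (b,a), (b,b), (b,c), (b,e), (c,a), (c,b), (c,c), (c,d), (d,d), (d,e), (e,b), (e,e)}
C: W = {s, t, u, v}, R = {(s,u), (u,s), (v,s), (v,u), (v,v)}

A, B

This is the axiom for seriality; its first-order frame correspondent is forall x exists y Rxy.
A: holds.
B: holds.
C: fails — world t has no successor.
Valid on: A, B.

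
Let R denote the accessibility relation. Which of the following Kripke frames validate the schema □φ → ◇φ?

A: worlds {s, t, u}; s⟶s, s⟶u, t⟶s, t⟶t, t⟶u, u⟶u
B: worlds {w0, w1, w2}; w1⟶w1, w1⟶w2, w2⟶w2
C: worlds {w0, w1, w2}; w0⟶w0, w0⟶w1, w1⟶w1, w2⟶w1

A, C

This is the axiom for seriality; its first-order frame correspondent is ∀x ∃y Rxy.
A: satisfies the condition.
B: fails — world w0 has no successor.
C: satisfies the condition.
Valid on: A, C.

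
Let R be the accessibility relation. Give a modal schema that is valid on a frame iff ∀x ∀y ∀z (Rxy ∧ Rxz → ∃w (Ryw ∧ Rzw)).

◇□s → □◇s

A defining formula is ◇□s → □◇s (the .2 axiom).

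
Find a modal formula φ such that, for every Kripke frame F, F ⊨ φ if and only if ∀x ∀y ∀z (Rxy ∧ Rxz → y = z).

This is partial functionality; the standard corresponding axiom is CD: ◇p → □p.

◇p → □p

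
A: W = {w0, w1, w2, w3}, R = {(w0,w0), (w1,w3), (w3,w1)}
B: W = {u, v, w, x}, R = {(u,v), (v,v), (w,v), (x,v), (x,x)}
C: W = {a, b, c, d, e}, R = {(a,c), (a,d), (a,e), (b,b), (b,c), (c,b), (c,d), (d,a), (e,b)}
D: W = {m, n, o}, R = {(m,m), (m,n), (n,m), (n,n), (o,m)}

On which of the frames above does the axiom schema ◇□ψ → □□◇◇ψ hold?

The schema corresponds to a generalized confluence (Geach) condition: ∀x ∀y ∀z ((xRy ∧ xR²z) → ∃w (yRw ∧ zR²w)).
A: holds.
B: holds.
C: fails — aRd, aR²b but no w with dRw and bR²w.
D: holds.
Valid on: A, B, D.

A, B, D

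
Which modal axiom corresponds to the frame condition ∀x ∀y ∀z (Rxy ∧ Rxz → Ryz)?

◇s → □◇s

A defining formula is ◇s → □◇s (the 5 axiom).
Suppose ◇s→□◇s is valid. Take Rxy, Rxz and set V(s)={y}. Then ◇s at x, so □◇s at x, so ◇s at z, so some w with Rzw has s; w=y, i.e. Rzy. By symmetry of the argument, Ryz.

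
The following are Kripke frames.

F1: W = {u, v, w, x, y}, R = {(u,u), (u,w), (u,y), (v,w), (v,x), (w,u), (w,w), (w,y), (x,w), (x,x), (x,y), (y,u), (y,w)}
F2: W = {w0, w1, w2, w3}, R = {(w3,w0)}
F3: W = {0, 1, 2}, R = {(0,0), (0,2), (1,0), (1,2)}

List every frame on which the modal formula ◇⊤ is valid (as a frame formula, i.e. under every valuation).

The schema corresponds to seriality: ∀x ∃y Rxy.
F1: satisfies the condition.
F2: fails — world w0 has no successor.
F3: fails — world 2 has no successor.

F1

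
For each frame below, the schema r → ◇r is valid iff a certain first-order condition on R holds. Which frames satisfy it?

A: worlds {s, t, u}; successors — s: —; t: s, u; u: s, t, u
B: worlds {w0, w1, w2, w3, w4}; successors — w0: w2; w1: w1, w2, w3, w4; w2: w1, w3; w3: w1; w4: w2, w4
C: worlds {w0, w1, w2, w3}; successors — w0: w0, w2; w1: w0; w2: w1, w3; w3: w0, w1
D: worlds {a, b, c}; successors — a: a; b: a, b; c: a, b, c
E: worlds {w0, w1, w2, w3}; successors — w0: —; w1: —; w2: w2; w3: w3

Frame correspondent (Sahlqvist): ∀x Rxx — i.e. reflexivity.
A: fails — world s does not see itself.
B: fails — world w0 does not see itself.
C: fails — world w1 does not see itself.
D: condition met.
E: fails — world w0 does not see itself.

D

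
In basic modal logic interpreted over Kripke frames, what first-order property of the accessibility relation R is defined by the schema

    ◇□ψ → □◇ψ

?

Suppose ◇□ψ→□◇ψ is valid. Take Rxy, Rxz and set V(ψ)={w : Ryw}. Then □ψ at y so ◇□ψ at x, so □◇ψ at x, so ◇ψ at z, giving w with Rzw and Ryw.

Convergence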